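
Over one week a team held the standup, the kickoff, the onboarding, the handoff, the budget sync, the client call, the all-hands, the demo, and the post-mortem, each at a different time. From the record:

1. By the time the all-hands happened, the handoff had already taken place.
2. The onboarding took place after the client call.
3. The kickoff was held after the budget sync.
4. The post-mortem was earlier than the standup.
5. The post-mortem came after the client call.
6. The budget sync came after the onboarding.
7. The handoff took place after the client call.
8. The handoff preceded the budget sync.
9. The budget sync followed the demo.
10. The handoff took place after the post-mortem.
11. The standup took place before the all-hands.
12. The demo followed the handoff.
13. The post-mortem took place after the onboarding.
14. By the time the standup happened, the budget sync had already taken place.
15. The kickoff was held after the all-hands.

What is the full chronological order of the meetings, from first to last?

The constraints fix every adjacent pair, so only one ordering works:
the client call → the onboarding → the post-mortem → the handoff → the demo → the budget sync → the standup → the all-hands → the kickoff.

the client call, the onboarding, the post-mortem, the handoff, the demo, the budget sync, the standup, the all-hands, the kickoff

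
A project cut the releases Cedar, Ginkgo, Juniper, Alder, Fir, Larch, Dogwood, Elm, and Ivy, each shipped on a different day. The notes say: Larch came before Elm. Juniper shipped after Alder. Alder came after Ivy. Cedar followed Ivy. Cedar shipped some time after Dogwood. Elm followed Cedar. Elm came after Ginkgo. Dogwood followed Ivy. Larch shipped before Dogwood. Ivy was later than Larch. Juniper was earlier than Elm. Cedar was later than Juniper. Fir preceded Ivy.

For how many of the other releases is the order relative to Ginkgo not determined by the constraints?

Forced after Ginkgo: Elm.
That leaves Alder, Cedar, Dogwood, Fir, Ivy, Juniper, and Larch with no forced order relative to Ginkgo — 7.

7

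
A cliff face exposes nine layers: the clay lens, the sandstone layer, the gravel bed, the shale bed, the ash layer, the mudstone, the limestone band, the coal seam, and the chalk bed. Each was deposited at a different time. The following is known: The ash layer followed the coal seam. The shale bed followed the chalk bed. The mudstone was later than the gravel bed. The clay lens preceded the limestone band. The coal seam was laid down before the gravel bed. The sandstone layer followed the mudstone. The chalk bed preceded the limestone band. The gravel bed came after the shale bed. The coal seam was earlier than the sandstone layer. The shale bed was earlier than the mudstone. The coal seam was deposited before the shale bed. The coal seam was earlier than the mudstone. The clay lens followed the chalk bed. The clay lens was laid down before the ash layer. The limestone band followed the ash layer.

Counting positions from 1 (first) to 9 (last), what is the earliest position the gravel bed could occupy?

The chalk bed, the coal seam, and the shale bed must all come before the gravel bed — 3 forced predecessors.
Nothing else is forced ahead of the gravel bed, so its earliest slot is position 3 + 1 = 4.

4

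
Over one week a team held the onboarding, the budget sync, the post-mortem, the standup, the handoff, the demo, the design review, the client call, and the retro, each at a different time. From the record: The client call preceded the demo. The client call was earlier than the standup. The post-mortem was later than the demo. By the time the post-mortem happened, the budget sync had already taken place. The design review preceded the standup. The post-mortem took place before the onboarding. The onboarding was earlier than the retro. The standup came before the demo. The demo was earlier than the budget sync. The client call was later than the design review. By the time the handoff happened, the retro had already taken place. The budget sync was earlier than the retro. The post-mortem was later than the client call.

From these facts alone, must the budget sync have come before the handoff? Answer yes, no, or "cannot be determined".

Chain the constraints: the budget sync → the retro → the handoff. Each link is directly stated, so the budget sync comes before the handoff.

yes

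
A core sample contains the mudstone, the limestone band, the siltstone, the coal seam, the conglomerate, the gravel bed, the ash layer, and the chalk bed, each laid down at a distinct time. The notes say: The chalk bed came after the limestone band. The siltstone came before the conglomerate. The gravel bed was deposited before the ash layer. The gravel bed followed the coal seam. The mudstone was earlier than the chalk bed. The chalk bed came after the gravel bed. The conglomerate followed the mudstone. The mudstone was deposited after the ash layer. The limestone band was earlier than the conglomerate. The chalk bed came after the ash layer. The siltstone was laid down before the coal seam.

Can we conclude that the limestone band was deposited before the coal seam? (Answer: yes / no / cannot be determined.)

No chain of stated constraints runs from the limestone band to the coal seam, and none runs from the coal seam to the limestone band either.
So the relative order of the limestone band and the coal seam is not fixed by the given facts.

cannot be determined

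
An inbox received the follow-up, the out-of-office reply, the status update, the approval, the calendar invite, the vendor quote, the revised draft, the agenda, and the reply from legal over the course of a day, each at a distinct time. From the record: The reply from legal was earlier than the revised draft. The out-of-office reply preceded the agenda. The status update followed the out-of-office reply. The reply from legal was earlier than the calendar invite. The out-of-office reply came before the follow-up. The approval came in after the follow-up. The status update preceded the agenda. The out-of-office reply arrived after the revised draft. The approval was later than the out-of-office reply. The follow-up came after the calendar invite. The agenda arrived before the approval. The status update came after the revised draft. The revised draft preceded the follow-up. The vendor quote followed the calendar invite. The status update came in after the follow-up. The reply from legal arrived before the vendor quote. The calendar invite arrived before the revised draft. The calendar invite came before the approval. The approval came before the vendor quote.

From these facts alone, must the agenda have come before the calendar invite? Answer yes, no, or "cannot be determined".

Tracing the constraints gives the calendar invite → the follow-up → the status update → the agenda, so the calendar invite must come before the agenda.
That means the agenda cannot be before the calendar invite.

no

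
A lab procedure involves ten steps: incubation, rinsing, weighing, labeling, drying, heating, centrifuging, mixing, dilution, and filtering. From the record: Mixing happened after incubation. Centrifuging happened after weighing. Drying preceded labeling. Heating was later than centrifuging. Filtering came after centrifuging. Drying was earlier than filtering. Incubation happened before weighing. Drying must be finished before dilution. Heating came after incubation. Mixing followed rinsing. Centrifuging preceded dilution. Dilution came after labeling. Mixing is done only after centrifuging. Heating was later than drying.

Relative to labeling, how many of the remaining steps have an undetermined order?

7

Forced before labeling: drying; forced after labeling: dilution.
That leaves centrifuging, filtering, heating, incubation, mixing, rinsing, and weighing with no forced order relative to labeling — 7.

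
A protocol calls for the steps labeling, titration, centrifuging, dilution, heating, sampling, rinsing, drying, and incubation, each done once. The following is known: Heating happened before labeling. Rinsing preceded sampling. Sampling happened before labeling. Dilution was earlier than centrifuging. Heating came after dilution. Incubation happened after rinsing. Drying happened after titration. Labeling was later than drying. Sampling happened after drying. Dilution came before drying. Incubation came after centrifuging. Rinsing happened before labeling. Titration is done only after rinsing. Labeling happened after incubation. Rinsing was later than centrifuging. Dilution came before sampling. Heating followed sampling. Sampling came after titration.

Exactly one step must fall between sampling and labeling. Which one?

heating

Tracing the constraints gives sampling → heating → labeling, so heating sits after sampling and before labeling.
No other step is forced both after sampling and before labeling.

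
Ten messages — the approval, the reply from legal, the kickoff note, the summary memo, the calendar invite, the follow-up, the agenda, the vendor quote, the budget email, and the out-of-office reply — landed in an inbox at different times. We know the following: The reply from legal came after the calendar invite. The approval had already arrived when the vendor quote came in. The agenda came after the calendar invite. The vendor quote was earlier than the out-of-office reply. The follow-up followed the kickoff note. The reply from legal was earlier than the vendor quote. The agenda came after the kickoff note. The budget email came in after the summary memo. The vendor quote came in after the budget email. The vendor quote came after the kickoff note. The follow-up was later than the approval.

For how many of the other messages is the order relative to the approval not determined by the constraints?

6

Forced after the approval: the follow-up, the out-of-office reply, and the vendor quote.
That leaves the agenda, the budget email, the calendar invite, the kickoff note, the reply from legal, and the summary memo with no forced order relative to the approval — 6.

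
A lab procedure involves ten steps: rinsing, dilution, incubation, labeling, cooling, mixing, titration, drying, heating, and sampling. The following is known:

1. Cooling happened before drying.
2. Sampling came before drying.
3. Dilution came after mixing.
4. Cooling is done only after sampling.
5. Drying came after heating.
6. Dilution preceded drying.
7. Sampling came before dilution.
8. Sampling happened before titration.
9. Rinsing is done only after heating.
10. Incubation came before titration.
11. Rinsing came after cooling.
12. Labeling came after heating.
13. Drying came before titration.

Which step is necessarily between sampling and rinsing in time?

cooling

Tracing the constraints gives sampling → cooling → rinsing, so cooling sits after sampling and before rinsing.
No other step is forced both after sampling and before rinsing.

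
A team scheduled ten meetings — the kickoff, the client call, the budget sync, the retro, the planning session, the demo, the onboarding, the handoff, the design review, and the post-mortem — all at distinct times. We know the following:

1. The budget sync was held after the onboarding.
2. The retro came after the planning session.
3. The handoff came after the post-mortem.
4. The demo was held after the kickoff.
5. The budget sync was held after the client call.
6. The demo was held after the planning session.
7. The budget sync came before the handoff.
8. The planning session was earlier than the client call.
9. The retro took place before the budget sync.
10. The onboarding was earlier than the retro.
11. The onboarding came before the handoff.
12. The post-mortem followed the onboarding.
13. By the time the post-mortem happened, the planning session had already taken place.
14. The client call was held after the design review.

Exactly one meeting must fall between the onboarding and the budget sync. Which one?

Tracing the constraints gives the onboarding → the retro → the budget sync, so the retro sits after the onboarding and before the budget sync.
No other meeting is forced both after the onboarding and before the budget sync.

the retro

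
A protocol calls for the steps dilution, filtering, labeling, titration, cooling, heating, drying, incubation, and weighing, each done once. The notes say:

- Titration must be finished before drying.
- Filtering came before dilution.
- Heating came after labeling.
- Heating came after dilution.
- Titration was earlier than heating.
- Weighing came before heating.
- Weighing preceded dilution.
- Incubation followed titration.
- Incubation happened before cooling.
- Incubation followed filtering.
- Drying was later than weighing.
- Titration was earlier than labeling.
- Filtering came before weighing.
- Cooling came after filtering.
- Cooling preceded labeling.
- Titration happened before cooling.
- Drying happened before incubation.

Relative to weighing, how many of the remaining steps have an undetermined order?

Forced before weighing: filtering; forced after weighing: cooling, dilution, drying, heating, incubation, and labeling.
That leaves titration with no forced order relative to weighing — 1.

1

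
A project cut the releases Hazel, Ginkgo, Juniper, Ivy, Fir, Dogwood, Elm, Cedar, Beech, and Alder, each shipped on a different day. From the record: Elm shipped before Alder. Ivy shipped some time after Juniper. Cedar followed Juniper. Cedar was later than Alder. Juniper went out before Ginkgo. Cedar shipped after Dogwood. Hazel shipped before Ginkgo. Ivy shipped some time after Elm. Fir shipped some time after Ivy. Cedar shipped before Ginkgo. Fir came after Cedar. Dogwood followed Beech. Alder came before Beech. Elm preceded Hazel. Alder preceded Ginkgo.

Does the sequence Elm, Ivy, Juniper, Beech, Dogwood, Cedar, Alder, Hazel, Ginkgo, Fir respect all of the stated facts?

The constraints require Juniper before Ivy, but in the proposed sequence Ivy appears ahead of Juniper. That one violation is enough.

no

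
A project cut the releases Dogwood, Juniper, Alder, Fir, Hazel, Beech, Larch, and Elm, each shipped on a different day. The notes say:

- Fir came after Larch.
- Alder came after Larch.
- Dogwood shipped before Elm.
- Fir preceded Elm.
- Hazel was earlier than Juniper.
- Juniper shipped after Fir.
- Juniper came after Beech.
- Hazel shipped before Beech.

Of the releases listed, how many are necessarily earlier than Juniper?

Directly stated before Juniper: Beech, Fir, and Hazel.
Larch reaches Juniper via Larch → Fir → Juniper.
No chain forces Alder (or any of the others) ahead of Juniper.
That's Beech, Fir, Hazel, and Larch — 4 in all.

4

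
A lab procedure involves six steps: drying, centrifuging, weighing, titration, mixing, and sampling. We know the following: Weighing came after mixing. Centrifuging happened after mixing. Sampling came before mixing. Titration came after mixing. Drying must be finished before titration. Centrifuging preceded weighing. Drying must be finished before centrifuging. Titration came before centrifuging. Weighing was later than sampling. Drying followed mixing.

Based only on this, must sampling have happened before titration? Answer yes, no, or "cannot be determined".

yes

Chain the constraints: sampling → mixing → titration. Each link is directly stated, so sampling comes before titration.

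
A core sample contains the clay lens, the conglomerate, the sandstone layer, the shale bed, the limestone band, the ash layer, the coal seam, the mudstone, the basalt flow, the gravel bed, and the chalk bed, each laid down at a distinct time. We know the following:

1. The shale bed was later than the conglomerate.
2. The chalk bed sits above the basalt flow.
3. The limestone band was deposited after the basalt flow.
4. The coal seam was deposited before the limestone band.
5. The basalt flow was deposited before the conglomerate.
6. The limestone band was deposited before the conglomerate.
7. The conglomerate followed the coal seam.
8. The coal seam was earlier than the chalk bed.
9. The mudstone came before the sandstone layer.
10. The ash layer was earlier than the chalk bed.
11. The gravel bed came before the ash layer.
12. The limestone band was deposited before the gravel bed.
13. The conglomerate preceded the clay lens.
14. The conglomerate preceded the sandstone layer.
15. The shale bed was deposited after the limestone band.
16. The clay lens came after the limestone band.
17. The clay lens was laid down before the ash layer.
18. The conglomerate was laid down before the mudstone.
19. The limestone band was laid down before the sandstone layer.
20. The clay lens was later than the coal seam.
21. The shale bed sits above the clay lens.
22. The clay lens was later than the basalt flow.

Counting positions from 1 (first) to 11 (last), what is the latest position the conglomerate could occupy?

The conglomerate must come before the ash layer, the chalk bed, the clay lens, the mudstone, the sandstone layer, and the shale bed — 6 layers forced after it.
Everything else can be placed before the conglomerate in some valid order, so the conglomerate can sit as late as position 11 − 6 = 5.

5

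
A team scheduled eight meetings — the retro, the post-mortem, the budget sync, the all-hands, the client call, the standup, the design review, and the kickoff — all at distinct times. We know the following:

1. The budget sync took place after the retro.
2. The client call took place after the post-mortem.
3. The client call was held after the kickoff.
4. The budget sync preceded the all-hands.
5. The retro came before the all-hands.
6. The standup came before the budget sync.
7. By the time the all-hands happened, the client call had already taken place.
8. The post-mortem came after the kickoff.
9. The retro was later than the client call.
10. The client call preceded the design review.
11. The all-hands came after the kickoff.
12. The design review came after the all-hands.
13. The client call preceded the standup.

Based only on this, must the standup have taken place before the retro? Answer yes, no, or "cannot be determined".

No chain of stated constraints runs from the standup to the retro, and none runs from the retro to the standup either.
So the relative order of the standup and the retro is not fixed by the given facts.

cannot be determined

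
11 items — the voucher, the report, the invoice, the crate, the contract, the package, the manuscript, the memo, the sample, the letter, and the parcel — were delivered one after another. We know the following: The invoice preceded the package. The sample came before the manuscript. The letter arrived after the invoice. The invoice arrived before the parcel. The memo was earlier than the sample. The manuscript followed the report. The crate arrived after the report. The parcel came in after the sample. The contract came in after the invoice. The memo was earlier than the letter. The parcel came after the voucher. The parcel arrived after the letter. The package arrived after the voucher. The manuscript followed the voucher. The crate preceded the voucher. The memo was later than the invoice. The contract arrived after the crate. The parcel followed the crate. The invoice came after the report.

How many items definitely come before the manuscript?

Directly stated before the manuscript: the report, the sample, and the voucher.
The crate reaches the manuscript via the crate → the voucher → the manuscript.
The invoice reaches the manuscript via the invoice → the memo → the sample → the manuscript.
The memo reaches the manuscript via the memo → the sample → the manuscript.
No chain forces the package (or any of the others) ahead of the manuscript.
That's the crate, the invoice, the memo, the report, the sample, and the voucher — 6 in all.

6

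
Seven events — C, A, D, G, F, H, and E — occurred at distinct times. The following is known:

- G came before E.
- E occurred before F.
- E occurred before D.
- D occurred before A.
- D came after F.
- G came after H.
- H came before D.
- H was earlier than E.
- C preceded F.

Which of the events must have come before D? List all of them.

C, E, F, G, H

Directly stated before D: E, F, and H.
C reaches D via C → F → D.
G reaches D via G → E → D.
No chain forces A ahead of D.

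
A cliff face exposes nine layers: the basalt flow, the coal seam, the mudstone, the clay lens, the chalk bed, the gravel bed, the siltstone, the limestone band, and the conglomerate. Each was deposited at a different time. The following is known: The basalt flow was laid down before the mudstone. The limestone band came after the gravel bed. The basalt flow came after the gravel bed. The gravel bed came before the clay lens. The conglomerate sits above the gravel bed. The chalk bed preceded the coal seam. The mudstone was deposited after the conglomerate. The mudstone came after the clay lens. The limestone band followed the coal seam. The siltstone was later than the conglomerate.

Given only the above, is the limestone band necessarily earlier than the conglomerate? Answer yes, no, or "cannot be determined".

No chain of stated constraints runs from the limestone band to the conglomerate, and none runs from the conglomerate to the limestone band either.
So the relative order of the limestone band and the conglomerate is not fixed by the given facts.

cannot be determined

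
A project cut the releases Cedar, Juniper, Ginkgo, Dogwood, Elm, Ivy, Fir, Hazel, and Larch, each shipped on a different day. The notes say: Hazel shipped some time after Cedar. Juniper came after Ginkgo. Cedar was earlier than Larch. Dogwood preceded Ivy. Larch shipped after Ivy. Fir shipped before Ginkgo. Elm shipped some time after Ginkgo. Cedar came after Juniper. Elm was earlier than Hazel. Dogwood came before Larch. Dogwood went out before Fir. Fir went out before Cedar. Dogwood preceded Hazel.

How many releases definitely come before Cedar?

Directly stated before Cedar: Fir and Juniper.
Dogwood reaches Cedar via Dogwood → Fir → Cedar.
Ginkgo reaches Cedar via Ginkgo → Juniper → Cedar.
That's Dogwood, Fir, Ginkgo, and Juniper — 4 in all.

4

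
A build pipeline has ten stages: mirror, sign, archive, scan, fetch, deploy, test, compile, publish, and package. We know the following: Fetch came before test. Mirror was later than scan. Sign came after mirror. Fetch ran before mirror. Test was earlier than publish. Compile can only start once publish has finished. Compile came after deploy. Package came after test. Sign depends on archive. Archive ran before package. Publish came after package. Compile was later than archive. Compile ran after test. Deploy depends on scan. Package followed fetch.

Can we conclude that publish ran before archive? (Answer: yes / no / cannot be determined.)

no

Tracing the constraints gives archive → package → publish, so archive must come before publish.
That means publish cannot be before archive.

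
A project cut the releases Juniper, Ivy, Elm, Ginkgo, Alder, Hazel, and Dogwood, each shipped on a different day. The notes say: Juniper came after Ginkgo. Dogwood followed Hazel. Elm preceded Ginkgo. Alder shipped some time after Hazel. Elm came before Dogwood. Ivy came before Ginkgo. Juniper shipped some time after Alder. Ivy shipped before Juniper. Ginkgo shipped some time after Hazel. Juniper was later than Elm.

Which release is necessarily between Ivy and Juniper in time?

Ginkgo

Tracing the constraints gives Ivy → Ginkgo → Juniper, so Ginkgo sits after Ivy and before Juniper.
No other release is forced both after Ivy and before Juniper.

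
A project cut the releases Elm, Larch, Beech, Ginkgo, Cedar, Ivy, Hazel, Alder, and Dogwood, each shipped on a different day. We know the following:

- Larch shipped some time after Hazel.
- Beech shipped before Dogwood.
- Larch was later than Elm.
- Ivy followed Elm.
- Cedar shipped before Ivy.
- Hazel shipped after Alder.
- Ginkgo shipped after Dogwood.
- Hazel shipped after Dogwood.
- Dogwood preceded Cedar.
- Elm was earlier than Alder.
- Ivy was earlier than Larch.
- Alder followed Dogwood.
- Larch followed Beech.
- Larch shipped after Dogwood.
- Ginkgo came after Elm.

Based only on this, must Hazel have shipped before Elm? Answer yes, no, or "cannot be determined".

no

Tracing the constraints gives Elm → Alder → Hazel, so Elm must come before Hazel.
That means Hazel cannot be before Elm.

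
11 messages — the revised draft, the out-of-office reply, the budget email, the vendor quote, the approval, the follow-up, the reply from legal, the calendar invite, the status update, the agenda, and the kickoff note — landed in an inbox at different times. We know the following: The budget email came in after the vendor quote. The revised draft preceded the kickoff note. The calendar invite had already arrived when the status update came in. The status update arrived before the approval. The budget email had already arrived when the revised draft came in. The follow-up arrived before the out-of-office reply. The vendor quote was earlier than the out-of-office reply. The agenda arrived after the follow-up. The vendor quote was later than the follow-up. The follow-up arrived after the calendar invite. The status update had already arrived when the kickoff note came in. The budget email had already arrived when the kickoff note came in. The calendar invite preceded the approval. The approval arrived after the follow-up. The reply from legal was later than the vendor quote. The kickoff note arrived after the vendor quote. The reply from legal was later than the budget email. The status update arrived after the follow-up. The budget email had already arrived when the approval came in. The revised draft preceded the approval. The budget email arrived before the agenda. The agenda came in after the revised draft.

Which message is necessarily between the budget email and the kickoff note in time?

Tracing the constraints gives the budget email → the revised draft → the kickoff note, so the revised draft sits after the budget email and before the kickoff note.
No other message is forced both after the budget email and before the kickoff note.

the revised draft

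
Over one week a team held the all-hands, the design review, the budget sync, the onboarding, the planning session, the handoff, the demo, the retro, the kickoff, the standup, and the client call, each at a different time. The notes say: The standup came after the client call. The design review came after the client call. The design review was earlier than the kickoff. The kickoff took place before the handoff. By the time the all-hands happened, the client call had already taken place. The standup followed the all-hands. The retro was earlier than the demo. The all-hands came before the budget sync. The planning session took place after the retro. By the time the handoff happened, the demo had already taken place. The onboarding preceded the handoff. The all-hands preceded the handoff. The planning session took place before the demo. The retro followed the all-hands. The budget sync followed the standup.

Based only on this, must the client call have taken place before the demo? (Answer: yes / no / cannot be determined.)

yes

Chain the constraints: the client call → the all-hands → the retro → the demo. Each link is directly stated, so the client call comes before the demo.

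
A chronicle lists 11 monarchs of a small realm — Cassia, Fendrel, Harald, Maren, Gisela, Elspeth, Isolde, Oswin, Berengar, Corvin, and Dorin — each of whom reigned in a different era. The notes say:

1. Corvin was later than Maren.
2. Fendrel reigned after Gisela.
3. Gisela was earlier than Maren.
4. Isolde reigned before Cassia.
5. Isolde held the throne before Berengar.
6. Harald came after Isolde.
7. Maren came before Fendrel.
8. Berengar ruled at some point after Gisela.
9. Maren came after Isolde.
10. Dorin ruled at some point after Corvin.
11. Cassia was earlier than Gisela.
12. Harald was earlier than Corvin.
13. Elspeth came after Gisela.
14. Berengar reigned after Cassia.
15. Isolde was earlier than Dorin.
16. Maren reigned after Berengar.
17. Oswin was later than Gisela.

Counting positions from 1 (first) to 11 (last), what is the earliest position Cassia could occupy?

Isolde must come before Cassia — 1 forced predecessor.
Nothing else is forced ahead of Cassia, so their earliest slot is position 1 + 1 = 2.

2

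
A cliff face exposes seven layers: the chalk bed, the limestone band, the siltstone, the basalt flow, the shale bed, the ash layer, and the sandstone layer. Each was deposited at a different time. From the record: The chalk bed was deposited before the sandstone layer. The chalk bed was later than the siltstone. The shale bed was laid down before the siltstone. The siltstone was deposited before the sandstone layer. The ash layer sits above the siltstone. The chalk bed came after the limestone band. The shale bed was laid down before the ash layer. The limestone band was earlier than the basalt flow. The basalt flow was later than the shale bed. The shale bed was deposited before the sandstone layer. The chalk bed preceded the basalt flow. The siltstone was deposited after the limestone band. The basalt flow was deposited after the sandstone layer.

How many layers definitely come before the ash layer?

Directly stated before the ash layer: the shale bed and the siltstone.
The limestone band reaches the ash layer via the limestone band → the siltstone → the ash layer.
No chain forces the basalt flow (or any of the others) ahead of the ash layer.
That's the limestone band, the shale bed, and the siltstone — 3 in all.

3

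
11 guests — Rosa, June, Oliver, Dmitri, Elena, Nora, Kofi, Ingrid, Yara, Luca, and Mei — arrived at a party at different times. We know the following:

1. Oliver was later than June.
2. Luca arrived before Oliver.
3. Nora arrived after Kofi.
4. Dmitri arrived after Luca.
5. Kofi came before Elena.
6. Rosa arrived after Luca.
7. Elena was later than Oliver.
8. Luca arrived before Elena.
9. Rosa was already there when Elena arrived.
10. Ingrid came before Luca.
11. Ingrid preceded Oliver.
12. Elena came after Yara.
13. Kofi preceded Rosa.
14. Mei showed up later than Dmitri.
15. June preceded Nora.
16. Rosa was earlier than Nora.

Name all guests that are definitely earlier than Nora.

Ingrid, June, Kofi, Luca, Rosa

Directly stated before Nora: June, Kofi, and Rosa.
Ingrid reaches Nora via Ingrid → Luca → Rosa → Nora.
Luca reaches Nora via Luca → Rosa → Nora.
No chain forces Elena (or any of the others) ahead of Nora.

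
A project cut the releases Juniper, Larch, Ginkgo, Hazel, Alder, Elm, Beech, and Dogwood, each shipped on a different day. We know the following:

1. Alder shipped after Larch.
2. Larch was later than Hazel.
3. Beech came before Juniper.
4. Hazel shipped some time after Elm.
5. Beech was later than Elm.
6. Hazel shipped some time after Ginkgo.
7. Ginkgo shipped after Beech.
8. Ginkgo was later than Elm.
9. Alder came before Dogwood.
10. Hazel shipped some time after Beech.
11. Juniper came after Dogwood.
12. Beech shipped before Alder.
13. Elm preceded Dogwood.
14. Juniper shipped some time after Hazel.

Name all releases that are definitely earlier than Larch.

Beech, Elm, Ginkgo, Hazel

Directly stated before Larch: Hazel.
Beech reaches Larch via Beech → Hazel → Larch.
Elm reaches Larch via Elm → Hazel → Larch.
Ginkgo reaches Larch via Ginkgo → Hazel → Larch.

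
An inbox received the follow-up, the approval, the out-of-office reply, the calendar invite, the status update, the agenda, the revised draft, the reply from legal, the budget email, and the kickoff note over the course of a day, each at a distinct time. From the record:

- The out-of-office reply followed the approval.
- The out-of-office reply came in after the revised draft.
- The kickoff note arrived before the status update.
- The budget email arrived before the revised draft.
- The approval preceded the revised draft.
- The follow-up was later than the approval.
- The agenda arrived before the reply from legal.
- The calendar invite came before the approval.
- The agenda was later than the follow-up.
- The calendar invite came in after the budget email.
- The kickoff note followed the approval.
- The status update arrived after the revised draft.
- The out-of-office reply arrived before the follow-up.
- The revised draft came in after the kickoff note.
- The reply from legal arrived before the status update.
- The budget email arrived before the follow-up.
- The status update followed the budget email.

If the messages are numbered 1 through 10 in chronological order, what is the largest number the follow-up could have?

7

The follow-up must come before the agenda, the reply from legal, and the status update — 3 messages forced after it.
Everything else can be placed before the follow-up in some valid order, so the follow-up can sit as late as position 10 − 3 = 7.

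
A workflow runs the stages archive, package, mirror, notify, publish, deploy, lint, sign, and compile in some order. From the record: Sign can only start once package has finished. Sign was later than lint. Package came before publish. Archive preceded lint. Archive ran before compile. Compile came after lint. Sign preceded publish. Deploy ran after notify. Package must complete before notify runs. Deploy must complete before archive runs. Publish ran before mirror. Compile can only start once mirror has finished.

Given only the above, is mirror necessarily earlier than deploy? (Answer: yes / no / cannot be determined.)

Tracing the constraints gives deploy → archive → lint → sign → publish → mirror, so deploy must come before mirror.
That means mirror cannot be before deploy.

no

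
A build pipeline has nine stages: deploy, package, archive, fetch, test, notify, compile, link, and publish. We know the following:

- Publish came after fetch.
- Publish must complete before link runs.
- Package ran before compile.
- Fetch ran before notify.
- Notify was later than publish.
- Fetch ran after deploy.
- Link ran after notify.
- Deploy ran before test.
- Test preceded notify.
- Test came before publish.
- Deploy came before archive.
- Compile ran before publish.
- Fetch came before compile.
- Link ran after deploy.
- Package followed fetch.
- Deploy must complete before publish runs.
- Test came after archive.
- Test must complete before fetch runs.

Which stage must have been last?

Every other stage has a chain of constraints placing it before link, so link is last.

link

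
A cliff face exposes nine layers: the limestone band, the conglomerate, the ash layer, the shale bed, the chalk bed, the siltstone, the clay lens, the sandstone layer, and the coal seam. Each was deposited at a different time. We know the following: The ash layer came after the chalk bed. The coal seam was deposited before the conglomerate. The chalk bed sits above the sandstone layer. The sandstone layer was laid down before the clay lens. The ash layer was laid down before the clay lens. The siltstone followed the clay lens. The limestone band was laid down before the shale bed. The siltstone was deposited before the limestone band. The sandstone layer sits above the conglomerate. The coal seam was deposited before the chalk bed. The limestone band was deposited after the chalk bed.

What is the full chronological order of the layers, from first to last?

the coal seam, the conglomerate, the sandstone layer, the chalk bed, the ash layer, the clay lens, the siltstone, the limestone band, the shale bed

The constraints fix every adjacent pair, so only one ordering works:
the coal seam → the conglomerate → the sandstone layer → the chalk bed → the ash layer → the clay lens → the siltstone → the limestone band → the shale bed.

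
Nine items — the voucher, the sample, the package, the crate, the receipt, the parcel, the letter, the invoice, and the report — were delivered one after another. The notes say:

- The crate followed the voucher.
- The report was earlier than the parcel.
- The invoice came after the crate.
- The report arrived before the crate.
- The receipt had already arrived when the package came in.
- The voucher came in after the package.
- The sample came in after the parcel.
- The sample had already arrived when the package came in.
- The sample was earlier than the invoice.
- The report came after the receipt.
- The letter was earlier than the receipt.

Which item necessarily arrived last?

Every other item has a chain of constraints placing it before the invoice, so the invoice is last.

the invoice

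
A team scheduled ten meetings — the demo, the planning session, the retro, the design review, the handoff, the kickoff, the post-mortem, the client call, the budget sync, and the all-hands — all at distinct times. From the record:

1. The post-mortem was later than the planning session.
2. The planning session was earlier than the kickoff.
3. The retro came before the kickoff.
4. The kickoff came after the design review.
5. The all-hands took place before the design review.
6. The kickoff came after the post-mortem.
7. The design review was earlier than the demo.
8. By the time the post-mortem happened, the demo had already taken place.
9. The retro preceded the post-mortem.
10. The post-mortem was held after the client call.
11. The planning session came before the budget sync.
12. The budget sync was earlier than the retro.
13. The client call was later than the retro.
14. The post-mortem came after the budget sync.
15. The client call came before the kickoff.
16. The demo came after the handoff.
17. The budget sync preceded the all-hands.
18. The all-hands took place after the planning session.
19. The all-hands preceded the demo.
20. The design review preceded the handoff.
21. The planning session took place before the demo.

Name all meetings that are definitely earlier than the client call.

Directly stated before the client call: the retro.
The budget sync reaches the client call via the budget sync → the retro → the client call.
The planning session reaches the client call via the planning session → the budget sync → the retro → the client call.
No chain forces the post-mortem (or any of the others) ahead of the client call.

the budget sync, the planning session, the retro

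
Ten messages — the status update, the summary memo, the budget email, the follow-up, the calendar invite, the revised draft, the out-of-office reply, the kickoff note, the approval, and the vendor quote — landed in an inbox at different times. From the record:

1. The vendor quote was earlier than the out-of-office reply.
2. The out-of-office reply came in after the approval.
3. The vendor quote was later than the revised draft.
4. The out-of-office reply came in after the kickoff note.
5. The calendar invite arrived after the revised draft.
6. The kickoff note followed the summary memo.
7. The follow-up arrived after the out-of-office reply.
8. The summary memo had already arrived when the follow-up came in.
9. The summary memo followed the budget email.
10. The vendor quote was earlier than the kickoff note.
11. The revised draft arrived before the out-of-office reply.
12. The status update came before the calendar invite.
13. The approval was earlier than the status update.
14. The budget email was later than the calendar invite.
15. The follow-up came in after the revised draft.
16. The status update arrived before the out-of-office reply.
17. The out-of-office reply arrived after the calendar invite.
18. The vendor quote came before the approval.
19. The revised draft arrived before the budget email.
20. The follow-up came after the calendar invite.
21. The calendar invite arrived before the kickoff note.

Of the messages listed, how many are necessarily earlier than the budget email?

Directly stated before the budget email: the calendar invite and the revised draft.
The approval reaches the budget email via the approval → the status update → the calendar invite → the budget email.
The status update reaches the budget email via the status update → the calendar invite → the budget email.
The vendor quote reaches the budget email via the vendor quote → the approval → the status update → the calendar invite → the budget email.
That's the approval, the calendar invite, the revised draft, the status update, and the vendor quote — 5 in all.

5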